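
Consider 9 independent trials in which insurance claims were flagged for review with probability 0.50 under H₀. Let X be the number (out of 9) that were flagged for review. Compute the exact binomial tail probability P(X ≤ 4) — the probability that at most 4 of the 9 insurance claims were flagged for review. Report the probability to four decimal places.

X is binomial with n = 9 and p = 0.50.
P(X ≤ 4) = Σ_{j=0}^{4} C(9,j)·0.50^j·0.50^{9−j}.
= 0.001953 + 0.017578 + 0.070312 + 0.164062 + 0.246094 = 0.5000.

P = 0.5000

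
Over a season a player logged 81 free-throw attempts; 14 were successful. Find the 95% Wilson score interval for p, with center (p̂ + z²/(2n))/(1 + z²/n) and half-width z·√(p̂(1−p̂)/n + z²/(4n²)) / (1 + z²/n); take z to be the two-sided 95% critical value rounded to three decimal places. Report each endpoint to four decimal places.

(0.1058, 0.2695)

p̂ = 14/81 = 0.17284; z = 1.960, so z² = 3.841600.
1 + z²/n = 1.047427.
Center = (0.17284 + 0.023714)/1.047427 = 0.18765.
Radicand: p̂(1−p̂)/n + z²/(4n²) = 0.001765012 + 0.000146380 = 0.001911392.
Half-width = 1.960·√0.001911392/1.047427 = 0.08181.
So the interval runs from 0.1058 to 0.2695.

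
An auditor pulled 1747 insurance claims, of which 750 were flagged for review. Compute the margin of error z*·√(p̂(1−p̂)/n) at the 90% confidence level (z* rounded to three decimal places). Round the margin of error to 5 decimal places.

ME = 0.01948

p̂ = 750/1747 = 0.42931.
SE = √(p̂(1−p̂)/n) = √(0.245003/1747) = 0.011842.
The 90% critical value is z* = 1.645.
Margin of error = z*·SE = 1.645 × 0.011842 = 0.01948.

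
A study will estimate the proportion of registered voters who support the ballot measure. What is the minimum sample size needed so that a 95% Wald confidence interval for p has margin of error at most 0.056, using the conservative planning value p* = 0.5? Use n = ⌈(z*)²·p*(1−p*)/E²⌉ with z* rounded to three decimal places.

The 95% critical value is z* = 1.960.
p*(1−p*) = 0.2500.
(z*)²·p*(1−p*)/E² = 3.841600·0.2500/0.003136 = 306.250.
⌈306.250⌉ = 307.

n = 307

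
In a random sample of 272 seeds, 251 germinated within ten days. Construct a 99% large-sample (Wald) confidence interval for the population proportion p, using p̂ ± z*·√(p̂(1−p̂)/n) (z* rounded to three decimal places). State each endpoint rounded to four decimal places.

Sample proportion p̂ = 251/272 = 0.92279.
SE = √(p̂(1−p̂)/n) = √(0.071245/272) = 0.016184.
For 99% confidence, z* = 2.576.
Margin of error: 2.576 × 0.016184 = 0.04169.
CI: 0.92279 ± 0.04169 = (0.8811, 0.9645).

(0.8811, 0.9645)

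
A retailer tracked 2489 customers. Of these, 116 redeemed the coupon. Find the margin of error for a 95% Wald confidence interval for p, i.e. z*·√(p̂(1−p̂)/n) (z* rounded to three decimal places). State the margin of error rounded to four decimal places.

p̂ = 116/2489 = 0.04661.
SE = √(p̂(1−p̂)/n) = √(0.044433/2489) = 0.004225.
The 95% critical value is z* = 1.960.
Margin of error = z*·SE = 1.960 × 0.004225 = 0.0083.

ME = 0.0083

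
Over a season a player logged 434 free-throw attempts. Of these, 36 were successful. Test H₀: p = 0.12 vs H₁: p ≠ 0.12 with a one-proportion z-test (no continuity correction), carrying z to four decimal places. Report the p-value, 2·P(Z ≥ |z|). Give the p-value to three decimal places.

With x = 36 successes in n = 434, p̂ = 0.08295.
Null standard error: √(0.12·0.88/434) = √0.000243318 = 0.015599.
z = (p̂ − p₀)/SE = (36/434 − 0.12)/0.015599 ≈ -2.3752.
From the standard normal, 2·P(Z ≥ |z|) = 0.018.

p-value = 0.018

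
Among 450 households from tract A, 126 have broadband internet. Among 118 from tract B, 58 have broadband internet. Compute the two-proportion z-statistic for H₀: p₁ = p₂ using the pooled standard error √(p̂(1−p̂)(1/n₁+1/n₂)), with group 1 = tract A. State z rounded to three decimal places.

z = -4.370

Sample proportions: p̂₁ = 126/450 = 0.28000 and p̂₂ = 58/118 = 0.49153.
Pooling: p̂ = 184/568 = 0.32394.
SE = √[p̂(1−p̂)(1/n₁+1/n₂)] = √[0.32394·0.67606·(1/450+1/118)] ≈ 0.048401.
z = -0.21153/0.048401 = -4.370.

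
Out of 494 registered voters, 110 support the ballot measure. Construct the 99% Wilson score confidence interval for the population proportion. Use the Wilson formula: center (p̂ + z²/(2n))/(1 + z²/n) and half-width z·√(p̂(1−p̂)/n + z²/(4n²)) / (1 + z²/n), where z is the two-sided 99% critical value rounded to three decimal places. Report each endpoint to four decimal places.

p̂ = 110/494 = 0.22267; z = 2.576, so z² = 6.635776.
1 + z²/n = 1.013433.
Adjusted center: (0.22267 + z²/(2n))/1.013433 = 0.22635.
Radicand: p̂(1−p̂)/n + z²/(4n²) = 0.000350383 + 0.000006798 = 0.000357181.
Half-width = 2.576·√0.000357181/1.013433 = 0.04804.
CI: 0.22635 ± 0.04804 = (0.1783, 0.2744).

(0.1783, 0.2744)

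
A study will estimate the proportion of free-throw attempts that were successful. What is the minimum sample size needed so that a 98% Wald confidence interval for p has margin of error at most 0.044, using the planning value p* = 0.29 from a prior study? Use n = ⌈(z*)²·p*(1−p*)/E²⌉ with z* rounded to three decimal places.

z* = 2.326 at the 98% level.
p*(1−p*) = 0.2059.
(z*)²·p*(1−p*)/E² = 5.410276·0.2059/0.001936 = 575.401.
⌈575.401⌉ = 576.

n = 576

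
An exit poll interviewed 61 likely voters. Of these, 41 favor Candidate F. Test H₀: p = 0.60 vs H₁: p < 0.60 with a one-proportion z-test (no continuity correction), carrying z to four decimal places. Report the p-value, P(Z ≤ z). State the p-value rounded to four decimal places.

Sample proportion p̂ = 41/61 = 0.67213.
Under H₀, SE = √(p₀(1−p₀)/n) = √(0.60·0.40/61) = √0.003934426 = 0.062725.
z = (p̂ − p₀)/SE = (41/61 − 0.60)/0.062725 ≈ 1.1500.
p-value = P(Z ≤ z) with z = 1.1500 → 0.8749.

p-value = 0.8749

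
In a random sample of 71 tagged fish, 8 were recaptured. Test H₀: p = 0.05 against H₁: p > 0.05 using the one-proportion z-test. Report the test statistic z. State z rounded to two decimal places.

Sample proportion p̂ = 8/71 = 0.11268.
SE₀ = √(0.05·0.95/71) = 0.025865.
z = (p̂ − p₀)/SE = (0.11268 − 0.05)/0.025865 = 2.42.

z = 2.42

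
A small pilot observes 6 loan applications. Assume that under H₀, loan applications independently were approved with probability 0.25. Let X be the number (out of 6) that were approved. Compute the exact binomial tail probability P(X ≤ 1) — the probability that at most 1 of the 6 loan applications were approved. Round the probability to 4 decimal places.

P = 0.5339

X is binomial with n = 6 and p = 0.25.
P(X ≤ 1) = C(6,0)·0.25^0·0.75^6 + C(6,1)·0.25^1·0.75^5.
= 0.177979 + 0.355957 = 0.5339.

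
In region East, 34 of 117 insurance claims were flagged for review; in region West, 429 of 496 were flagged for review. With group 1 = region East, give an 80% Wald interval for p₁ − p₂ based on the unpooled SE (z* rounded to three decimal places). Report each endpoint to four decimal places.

(-0.6316, -0.5170)

p̂₁ = 34/117 = 0.29060, p̂₂ = 429/496 = 0.86492; p̂₁ − p̂₂ = -0.57432.
Unpooled SE = √(p̂₁(1−p̂₁)/n₁ + p̂₂(1−p̂₂)/n₂) = √(0.001761974 + 0.000235552) = 0.044694.
z* = 1.282 at the 80% level. Margin = 1.282·0.044694 = 0.05730.
CI: -0.57432 ± 0.05730 = (-0.6316, -0.5170).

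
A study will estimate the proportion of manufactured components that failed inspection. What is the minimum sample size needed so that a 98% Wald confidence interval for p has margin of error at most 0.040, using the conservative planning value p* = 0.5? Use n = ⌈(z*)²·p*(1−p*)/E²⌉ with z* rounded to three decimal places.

n = 846

The 98% critical value is z* = 2.326.
p*(1−p*) = 0.50·0.50 = 0.2500.
(z*)²·p*(1−p*)/E² = 5.410276·0.2500/0.001600 = 845.356.
Rounding up, n = 846.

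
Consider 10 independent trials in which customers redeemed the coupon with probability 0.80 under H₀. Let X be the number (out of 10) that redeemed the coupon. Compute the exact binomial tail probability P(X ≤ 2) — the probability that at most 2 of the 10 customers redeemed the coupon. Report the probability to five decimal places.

X ~ Binomial(n=10, p=0.80).
P(X ≤ 2) = C(10,0)·0.80^0·0.20^10 + C(10,1)·0.80^1·0.20^9 + C(10,2)·0.80^2·0.20^8.
= 0.000000 + 0.000004 + 0.000074 = 0.00008.

P = 0.00008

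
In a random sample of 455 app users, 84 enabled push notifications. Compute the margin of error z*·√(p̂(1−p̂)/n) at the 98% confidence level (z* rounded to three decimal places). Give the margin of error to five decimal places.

Sample proportion p̂ = 84/455 = 0.18462.
SE(p̂) = √(0.18462·0.81538/455) = 0.018189.
For 98% confidence, z* = 2.326.
Margin of error = z*·SE = 2.326 × 0.018189 = 0.04231.

ME = 0.04231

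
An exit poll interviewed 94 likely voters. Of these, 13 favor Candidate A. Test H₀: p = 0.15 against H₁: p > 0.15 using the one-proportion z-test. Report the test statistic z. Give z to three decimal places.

The sample proportion is 13/94 = 0.13830.
Under H₀, SE = √(p₀(1−p₀)/n) = √(0.15·0.85/94) = √0.001356383 = 0.036829.
z = (p̂ − p₀)/SE = (0.13830 − 0.15)/0.036829 = -0.318.

z = -0.318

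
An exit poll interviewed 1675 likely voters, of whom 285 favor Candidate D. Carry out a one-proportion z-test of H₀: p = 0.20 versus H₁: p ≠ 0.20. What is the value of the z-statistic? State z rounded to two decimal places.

With x = 285 successes in n = 1675, p̂ = 0.17015.
Null standard error: √(0.20·0.80/1675) = √0.000095522 = 0.009774.
z = (p̂ − p₀)/SE = (0.17015 − 0.20)/0.009774 = -3.05.

z = -3.05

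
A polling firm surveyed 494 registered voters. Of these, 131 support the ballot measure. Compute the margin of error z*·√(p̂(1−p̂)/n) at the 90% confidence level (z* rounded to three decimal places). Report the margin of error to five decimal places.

ME = 0.03267

Sample proportion p̂ = 131/494 = 0.26518.
SE(p̂) = √(0.26518·0.73482/494) = 0.019861.
For 90% confidence, z* = 1.645.
Margin of error = z*·SE = 1.645 × 0.019861 = 0.03267.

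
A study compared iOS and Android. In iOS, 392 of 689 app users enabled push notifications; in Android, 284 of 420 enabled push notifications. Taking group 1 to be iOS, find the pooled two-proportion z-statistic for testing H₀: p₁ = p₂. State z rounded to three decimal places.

z = -3.551

p̂₁ = 392/689 = 0.56894, p̂₂ = 284/420 = 0.67619.
Pooling: p̂ = 676/1109 = 0.60956.
Pooled SE = √[0.2379970·0.00383233] ≈ 0.030201.
z = (p̂₁ − p̂₂)/SE = (0.56894 − 0.67619)/0.030201 = -0.10725/0.030201 = -3.551.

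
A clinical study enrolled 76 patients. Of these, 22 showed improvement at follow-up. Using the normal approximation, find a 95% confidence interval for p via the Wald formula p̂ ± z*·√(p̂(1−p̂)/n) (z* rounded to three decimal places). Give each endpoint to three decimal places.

(0.188, 0.391)

p̂ = 22/76 = 0.28947.
Standard error of p̂: √(0.205679/76) = √0.002706298 = 0.052022.
z* = 1.960 at the 95% level.
Margin = 1.960·0.052022 = 0.10196.
CI: 0.28947 ± 0.10196 = (0.188, 0.391).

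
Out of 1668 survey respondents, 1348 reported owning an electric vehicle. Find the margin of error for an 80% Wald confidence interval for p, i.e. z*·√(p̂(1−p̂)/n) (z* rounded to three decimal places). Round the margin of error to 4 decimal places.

ME = 0.0124

p̂ = 1348/1668 = 0.80815.
Standard error of p̂: √(0.155041/1668) = √0.000092951 = 0.009641.
For 80% confidence, z* = 1.282.
Margin of error = z*·SE = 1.282 × 0.009641 = 0.0124.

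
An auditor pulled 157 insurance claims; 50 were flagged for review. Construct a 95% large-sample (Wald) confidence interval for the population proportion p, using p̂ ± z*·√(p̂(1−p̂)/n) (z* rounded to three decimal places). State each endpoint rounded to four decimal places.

(0.2456, 0.3913)

The sample proportion is 50/157 = 0.31847.
SE(p̂) = √(0.31847·0.68153/157) = 0.037182.
For 95% confidence, z* = 1.960.
Margin of error: 1.960 × 0.037182 = 0.07288.
CI: 0.31847 ± 0.07288 = (0.2456, 0.3913).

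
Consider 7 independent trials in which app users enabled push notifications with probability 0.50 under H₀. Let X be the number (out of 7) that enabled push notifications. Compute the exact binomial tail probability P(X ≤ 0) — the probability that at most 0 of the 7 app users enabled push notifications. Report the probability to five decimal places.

P = 0.00781

X is binomial with n = 7 and p = 0.50.
P(X ≤ 0) = C(7,0)·0.50^0·0.50^7.
= 0.007812 = 0.00781.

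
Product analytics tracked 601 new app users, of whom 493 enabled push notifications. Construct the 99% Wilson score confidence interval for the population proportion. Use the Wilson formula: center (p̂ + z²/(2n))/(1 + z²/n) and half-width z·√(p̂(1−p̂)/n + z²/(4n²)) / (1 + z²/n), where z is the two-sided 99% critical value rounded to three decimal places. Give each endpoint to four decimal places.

p̂ = 493/601 = 0.82030; z = 2.576, so z² = 6.635776.
Denominator 1 + z²/n = 1 + 6.635776/601 = 1.011041.
Center = (0.82030 + 0.005521)/1.011041 = 0.81680.
Radicand: p̂(1−p̂)/n + z²/(4n²) = 0.000245272 + 0.000004593 = 0.000249865.
Half-width = z·√(radicand)/denom = 2.576·0.015807/1.011041 = 0.04027.
Interval: 0.81680 ± 0.04027 → (0.7765, 0.8571).

(0.7765, 0.8571)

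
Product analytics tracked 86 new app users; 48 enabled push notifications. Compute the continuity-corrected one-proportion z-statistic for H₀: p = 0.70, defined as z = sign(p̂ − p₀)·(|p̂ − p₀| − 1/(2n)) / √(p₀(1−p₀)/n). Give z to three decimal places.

z = -2.753

p̂ = 48/86 = 0.55814. p̂ − p₀ = -0.141860.
Continuity correction 1/(2n) = 1/172 = 0.005814.
Corrected numerator: |-0.141860| − 0.005814 = 0.136046.
Under H₀, SE = √(p₀(1−p₀)/n) = √(0.70·0.30/86) = √0.002441860 = 0.049415.
z = (−)0.136046/0.049415 = -2.753.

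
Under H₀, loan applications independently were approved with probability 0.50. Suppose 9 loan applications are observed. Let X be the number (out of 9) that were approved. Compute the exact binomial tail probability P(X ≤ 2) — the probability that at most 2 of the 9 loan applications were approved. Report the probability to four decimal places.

P = 0.0898

X is binomial with n = 9 and p = 0.50.
P(X ≤ 2) = C(9,0)·0.50^0·0.50^9 + C(9,1)·0.50^1·0.50^8 + C(9,2)·0.50^2·0.50^7.
= 0.001953 + 0.017578 + 0.070312 = 0.0898.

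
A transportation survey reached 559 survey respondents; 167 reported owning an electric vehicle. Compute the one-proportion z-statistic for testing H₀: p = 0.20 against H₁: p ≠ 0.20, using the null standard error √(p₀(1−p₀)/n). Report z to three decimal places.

Sample proportion p̂ = 167/559 = 0.29875.
Under H₀, SE = √(p₀(1−p₀)/n) = √(0.20·0.80/559) = √0.000286225 = 0.016918.
z = (0.29875 − 0.20)/0.016918 = 0.09875/0.016918 = 5.837.

z = 5.837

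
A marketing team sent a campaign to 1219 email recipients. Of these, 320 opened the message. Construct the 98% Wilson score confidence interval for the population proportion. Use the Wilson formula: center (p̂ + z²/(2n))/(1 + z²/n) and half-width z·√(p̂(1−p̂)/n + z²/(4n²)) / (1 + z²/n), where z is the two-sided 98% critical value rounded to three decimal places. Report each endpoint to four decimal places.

(0.2343, 0.2928)

p̂ = 320/1219 = 0.26251; z = 2.326, so z² = 5.410276.
Denominator 1 + z²/n = 1 + 5.410276/1219 = 1.004438.
Center = (0.26251 + 0.002219)/1.004438 = 0.26356.
Radicand: p̂(1−p̂)/n + z²/(4n²) = 0.000158818 + 0.000000910 = 0.000159728.
Half-width = z·√(radicand)/denom = 2.326·0.012638/1.004438 = 0.02927.
CI: 0.26356 ± 0.02927 = (0.2343, 0.2928).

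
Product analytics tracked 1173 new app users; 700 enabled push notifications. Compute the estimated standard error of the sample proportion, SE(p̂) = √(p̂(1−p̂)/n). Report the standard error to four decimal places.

With x = 700 successes in n = 1173, p̂ = 0.59676.
p̂(1−p̂) = 0.240638.
Dividing by n and taking the root: √0.000205147 = 0.0143.

SE = 0.0143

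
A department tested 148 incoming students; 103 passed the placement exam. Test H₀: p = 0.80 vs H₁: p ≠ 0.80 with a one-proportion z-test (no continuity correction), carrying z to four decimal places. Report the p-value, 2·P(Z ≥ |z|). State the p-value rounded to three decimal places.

Sample proportion p̂ = 103/148 = 0.69595.
SE₀ = √(0.80·0.20/148) = 0.032880.
z = (p̂ − p₀)/SE = (103/148 − 0.80)/0.032880 ≈ -3.1647.
From the standard normal, 2·P(Z ≥ |z|) = 0.002.

p-value = 0.002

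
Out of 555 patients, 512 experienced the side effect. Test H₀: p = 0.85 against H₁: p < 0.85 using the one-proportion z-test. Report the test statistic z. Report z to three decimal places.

z = 4.785

Sample proportion p̂ = 512/555 = 0.92252.
Under H₀, SE = √(p₀(1−p₀)/n) = √(0.85·0.15/555) = √0.000229730 = 0.015157.
z = (p̂ − p₀)/SE = (0.92252 − 0.85)/0.015157 = 4.785.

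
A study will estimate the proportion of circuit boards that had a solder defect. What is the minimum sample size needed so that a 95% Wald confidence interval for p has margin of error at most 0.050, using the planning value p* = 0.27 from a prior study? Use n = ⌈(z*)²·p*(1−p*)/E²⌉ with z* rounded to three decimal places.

n = 303

For 95% confidence, z* = 1.960.
p*(1−p*) = 0.1971.
Required n before rounding: 3.841600 × 0.1971 / 0.050² = 302.872.
⌈302.872⌉ = 303.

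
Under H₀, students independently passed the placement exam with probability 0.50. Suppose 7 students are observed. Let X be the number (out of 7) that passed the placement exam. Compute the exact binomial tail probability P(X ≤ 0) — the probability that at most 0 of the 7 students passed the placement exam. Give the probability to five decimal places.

X ~ Binomial(n=7, p=0.50).
P(X ≤ 0) = C(7,0)·0.50^0·0.50^7.
= 0.007812 = 0.00781.

P = 0.00781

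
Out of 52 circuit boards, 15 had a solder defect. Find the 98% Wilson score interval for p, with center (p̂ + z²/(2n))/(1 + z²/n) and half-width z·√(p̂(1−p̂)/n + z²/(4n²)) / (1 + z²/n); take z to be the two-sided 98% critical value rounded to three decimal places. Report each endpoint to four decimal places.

Here p̂ = 15/52 = 0.28846 and z = 2.326 (z² = 5.410276).
1 + z²/n = 1.104044.
Center = (0.28846 + 0.052022)/1.104044 = 0.30840.
Radicand: p̂(1−p̂)/n + z²/(4n²) = 0.003947144 + 0.000500210 = 0.004447354.
Half-width = z·√(radicand)/denom = 2.326·0.066688/1.104044 = 0.14050.
So the interval runs from 0.1679 to 0.4489.

(0.1679, 0.4489)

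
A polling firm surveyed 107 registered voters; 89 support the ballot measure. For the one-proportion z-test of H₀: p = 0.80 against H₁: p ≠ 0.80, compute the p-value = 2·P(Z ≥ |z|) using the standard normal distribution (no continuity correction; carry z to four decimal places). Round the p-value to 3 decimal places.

p-value = 0.411

p̂ = 89/107 = 0.83178.
Under H₀, SE = √(p₀(1−p₀)/n) = √(0.80·0.20/107) = √0.001495327 = 0.038669.
Test statistic (full precision, shown to 4 dp): z = (89/107 − 0.80)/SE₀ ≈ 0.8217.
From the standard normal, 2·P(Z ≥ |z|) = 0.411.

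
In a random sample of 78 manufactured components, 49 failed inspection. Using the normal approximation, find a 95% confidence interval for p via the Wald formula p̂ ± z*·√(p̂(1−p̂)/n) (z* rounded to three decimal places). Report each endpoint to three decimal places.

Sample proportion p̂ = 49/78 = 0.62821.
Standard error of p̂: √(0.233563/78) = √0.002994403 = 0.054721.
The 95% critical value is z* = 1.960.
Margin = 1.960·0.054721 = 0.10725.
Interval: 0.62821 ± 0.10725 → (0.521, 0.735).

(0.521, 0.735)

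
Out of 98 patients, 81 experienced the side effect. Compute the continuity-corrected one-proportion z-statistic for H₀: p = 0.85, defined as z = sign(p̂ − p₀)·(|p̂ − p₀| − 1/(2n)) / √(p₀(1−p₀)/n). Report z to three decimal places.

z = -0.509

With x = 81 successes in n = 98, p̂ = 0.82653. p̂ − p₀ = -0.023469.
Continuity correction 1/(2n) = 1/196 = 0.005102.
Corrected numerator: |-0.023469| − 0.005102 = 0.018367.
Under H₀, SE = √(p₀(1−p₀)/n) = √(0.85·0.15/98) = √0.001301020 = 0.036070.
z = −0.018367/0.036070 = -0.509.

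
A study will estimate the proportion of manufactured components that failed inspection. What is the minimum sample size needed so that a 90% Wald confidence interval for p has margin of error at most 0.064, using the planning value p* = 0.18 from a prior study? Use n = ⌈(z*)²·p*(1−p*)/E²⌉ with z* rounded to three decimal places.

n = 98

z* = 1.645 at the 90% level.
p*(1−p*) = 0.1476.
Required n before rounding: 2.706025 × 0.1476 / 0.064² = 97.512.
Rounding up, n = 98.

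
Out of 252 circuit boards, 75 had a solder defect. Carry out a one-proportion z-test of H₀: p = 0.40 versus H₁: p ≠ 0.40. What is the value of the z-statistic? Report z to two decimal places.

z = -3.32

p̂ = 75/252 = 0.29762.
Under H₀, SE = √(p₀(1−p₀)/n) = √(0.40·0.60/252) = √0.000952381 = 0.030861.
z = (0.29762 − 0.40)/0.030861 = -0.10238/0.030861 = -3.32.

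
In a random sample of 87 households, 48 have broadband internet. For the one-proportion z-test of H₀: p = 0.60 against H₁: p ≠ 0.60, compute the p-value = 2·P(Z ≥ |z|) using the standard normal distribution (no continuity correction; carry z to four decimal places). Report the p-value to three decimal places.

p̂ = 48/87 = 0.55172.
Null standard error: √(0.60·0.40/87) = √0.002758621 = 0.052523.
Test statistic (full precision, shown to 4 dp): z = (48/87 − 0.60)/SE₀ ≈ -0.9191.
p-value = 2·P(Z ≥ |z|) with z = -0.9191 → 0.358.

p-value = 0.358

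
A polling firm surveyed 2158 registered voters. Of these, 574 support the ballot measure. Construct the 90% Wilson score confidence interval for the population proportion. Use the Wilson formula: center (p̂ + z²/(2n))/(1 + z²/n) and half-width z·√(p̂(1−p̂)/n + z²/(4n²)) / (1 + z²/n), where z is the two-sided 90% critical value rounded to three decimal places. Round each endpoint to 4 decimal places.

(0.2506, 0.2819)

Here p̂ = 574/2158 = 0.26599 and z = 1.645 (z² = 2.706025).
1 + z²/n = 1.001254.
Adjusted center: (0.26599 + z²/(2n))/1.001254 = 0.26628.
Radicand: p̂(1−p̂)/n + z²/(4n²) = 0.000090472 + 0.000000145 = 0.000090617.
Half-width = 1.645·√0.000090617/1.001254 = 0.01564.
CI: 0.26628 ± 0.01564 = (0.2506, 0.2819).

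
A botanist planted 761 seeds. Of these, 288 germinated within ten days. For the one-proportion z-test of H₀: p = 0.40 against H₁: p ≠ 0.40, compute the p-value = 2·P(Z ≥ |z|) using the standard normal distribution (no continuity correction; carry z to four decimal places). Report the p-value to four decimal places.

p-value = 0.2249

Sample proportion p̂ = 288/761 = 0.37845.
Null standard error: √(0.40·0.60/761) = √0.000315375 = 0.017759.
Test statistic (full precision, shown to 4 dp): z = (288/761 − 0.40)/SE₀ ≈ -1.2135.
From the standard normal, 2·P(Z ≥ |z|) = 0.2249.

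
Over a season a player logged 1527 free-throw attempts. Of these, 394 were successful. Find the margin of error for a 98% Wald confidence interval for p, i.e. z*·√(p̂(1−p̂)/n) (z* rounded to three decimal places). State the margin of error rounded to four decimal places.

p̂ = 394/1527 = 0.25802.
Standard error of p̂: √(0.191447/1527) = √0.000125374 = 0.011197.
For 98% confidence, z* = 2.326.
Margin of error = z*·SE = 2.326 × 0.011197 = 0.0260.

ME = 0.0260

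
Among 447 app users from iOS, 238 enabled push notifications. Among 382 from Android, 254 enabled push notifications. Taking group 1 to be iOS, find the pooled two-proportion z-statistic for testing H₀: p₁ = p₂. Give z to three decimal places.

Sample proportions: p̂₁ = 238/447 = 0.53244 and p̂₂ = 254/382 = 0.66492.
Pooled p̂ = (238+254)/(447+382) = 492/829 = 0.59349.
SE = √[p̂(1−p̂)(1/n₁+1/n₂)] = √[0.59349·0.40651·(1/447+1/382)] ≈ 0.034224.
z = (p̂₁ − p̂₂)/SE = (0.53244 − 0.66492)/0.034224 = -0.13248/0.034224 = -3.871.

z = -3.871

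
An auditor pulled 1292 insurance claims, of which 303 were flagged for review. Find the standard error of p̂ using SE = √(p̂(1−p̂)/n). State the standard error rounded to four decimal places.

SE = 0.0118

Sample proportion p̂ = 303/1292 = 0.23452.
p̂(1−p̂) = 0.179520.
SE = √(0.179520/1292) = 0.0118.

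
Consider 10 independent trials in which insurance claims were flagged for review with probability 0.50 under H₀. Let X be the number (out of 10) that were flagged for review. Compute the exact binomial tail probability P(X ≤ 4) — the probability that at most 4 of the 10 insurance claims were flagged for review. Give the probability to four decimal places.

X ~ Binomial(n=10, p=0.50).
P(X ≤ 4) = Σ_{j=0}^{4} C(10,j)·0.50^j·0.50^{10−j}.
= 0.000977 + 0.009766 + 0.043945 + 0.117188 + 0.205078 = 0.3770.

P = 0.3770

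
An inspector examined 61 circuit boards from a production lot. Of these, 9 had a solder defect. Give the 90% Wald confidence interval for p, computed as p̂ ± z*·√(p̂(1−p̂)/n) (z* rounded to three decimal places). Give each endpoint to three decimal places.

(0.073, 0.222)

The sample proportion is 9/61 = 0.14754.
SE = √(p̂(1−p̂)/n) = √(0.125773/61) = 0.045408.
The 90% critical value is z* = 1.645.
Margin of error: 1.645 × 0.045408 = 0.07470.
Interval: 0.14754 ± 0.07470 → (0.073, 0.222).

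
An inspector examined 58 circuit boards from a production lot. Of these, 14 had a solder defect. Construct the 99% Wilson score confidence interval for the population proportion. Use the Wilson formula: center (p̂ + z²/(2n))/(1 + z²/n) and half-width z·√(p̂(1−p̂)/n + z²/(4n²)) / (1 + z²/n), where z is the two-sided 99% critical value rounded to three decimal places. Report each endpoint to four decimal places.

p̂ = 14/58 = 0.24138; z = 2.576, so z² = 6.635776.
1 + z²/n = 1.114410.
Center = (0.24138 + 0.057205)/1.114410 = 0.26793.
Radicand: p̂(1−p̂)/n + z²/(4n²) = 0.003157161 + 0.000493146 = 0.003650307.
Half-width = 2.576·√0.003650307/1.114410 = 0.13966.
So the interval runs from 0.1283 to 0.4076.

(0.1283, 0.4076)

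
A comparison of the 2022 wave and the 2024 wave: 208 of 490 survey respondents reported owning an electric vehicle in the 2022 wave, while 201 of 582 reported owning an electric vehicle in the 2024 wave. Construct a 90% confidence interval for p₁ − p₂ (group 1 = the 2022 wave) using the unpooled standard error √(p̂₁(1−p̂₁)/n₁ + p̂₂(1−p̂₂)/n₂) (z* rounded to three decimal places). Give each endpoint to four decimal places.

p̂₁ = 0.42449, p̂₂ = 0.34536, so the observed difference is 0.07913.
Unpooled SE = √(p̂₁(1−p̂₁)/n₁ + p̂₂(1−p̂₂)/n₂) = √(0.000498568 + 0.000388465) = 0.029783.
z* = 1.645 at the 90% level. Margin = 1.645·0.029783 = 0.04899.
Interval: 0.07913 ± 0.04899 → (0.0301, 0.1281).

(0.0301, 0.1281)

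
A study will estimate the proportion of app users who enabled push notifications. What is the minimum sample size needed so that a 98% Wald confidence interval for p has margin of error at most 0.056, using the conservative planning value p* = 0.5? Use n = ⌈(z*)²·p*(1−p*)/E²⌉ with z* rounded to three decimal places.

n = 432

z* = 2.326 at the 98% level.
p*(1−p*) = 0.2500.
(z*)²·p*(1−p*)/E² = 5.410276·0.2500/0.003136 = 431.304.
⌈431.304⌉ = 432.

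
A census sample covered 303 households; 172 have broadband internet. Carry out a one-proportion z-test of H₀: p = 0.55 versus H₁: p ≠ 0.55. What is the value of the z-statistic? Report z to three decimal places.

Sample proportion p̂ = 172/303 = 0.56766.
Under H₀, SE = √(p₀(1−p₀)/n) = √(0.55·0.45/303) = √0.000816832 = 0.028580.
Test statistic: z = 0.01766/0.028580 = 0.618.

z = 0.618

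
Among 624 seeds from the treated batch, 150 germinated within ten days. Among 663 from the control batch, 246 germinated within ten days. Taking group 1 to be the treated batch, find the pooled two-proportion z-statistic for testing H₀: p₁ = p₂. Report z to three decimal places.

Sample proportions: p̂₁ = 150/624 = 0.24038 and p̂₂ = 246/663 = 0.37104.
Pooled p̂ = (150+246)/(624+663) = 396/1287 = 0.30769.
Pooled SE = √[0.2130178·0.00311086] ≈ 0.025742.
z = -0.13066/0.025742 = -5.076.

z = -5.076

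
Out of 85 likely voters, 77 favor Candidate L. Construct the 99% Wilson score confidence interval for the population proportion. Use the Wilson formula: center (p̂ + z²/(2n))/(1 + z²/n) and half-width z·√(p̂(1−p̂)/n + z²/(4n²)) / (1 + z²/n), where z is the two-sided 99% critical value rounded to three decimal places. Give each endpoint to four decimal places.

p̂ = 77/85 = 0.90588; z = 2.576, so z² = 6.635776.
Denominator 1 + z²/n = 1 + 6.635776/85 = 1.078068.
Center = (0.90588 + 0.039034)/1.078068 = 0.87649.
Radicand: p̂(1−p̂)/n + z²/(4n²) = 0.001003053 + 0.000229612 = 0.001232665.
Half-width = z·√(radicand)/denom = 2.576·0.035109/1.078068 = 0.08389.
So the interval runs from 0.7926 to 0.9604.

(0.7926, 0.9604)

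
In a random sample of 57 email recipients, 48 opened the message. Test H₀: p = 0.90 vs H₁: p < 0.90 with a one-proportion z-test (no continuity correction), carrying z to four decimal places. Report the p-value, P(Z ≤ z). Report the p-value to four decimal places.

p-value = 0.0726

Sample proportion p̂ = 48/57 = 0.84211.
SE₀ = √(0.90·0.10/57) = 0.039736.
z = (p̂ − p₀)/SE = (48/57 − 0.90)/0.039736 ≈ -1.4570.
From the standard normal, P(Z ≤ z) = 0.0726.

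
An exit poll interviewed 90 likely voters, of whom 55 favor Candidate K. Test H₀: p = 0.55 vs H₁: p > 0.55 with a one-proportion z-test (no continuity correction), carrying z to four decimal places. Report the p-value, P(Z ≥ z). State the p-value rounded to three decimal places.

p̂ = 55/90 = 0.61111.
Null standard error: √(0.55·0.45/90) = √0.002750000 = 0.052440.
Test statistic (full precision, shown to 4 dp): z = (55/90 − 0.55)/SE₀ ≈ 1.1653.
From the standard normal, P(Z ≥ z) = 0.122.

p-value = 0.122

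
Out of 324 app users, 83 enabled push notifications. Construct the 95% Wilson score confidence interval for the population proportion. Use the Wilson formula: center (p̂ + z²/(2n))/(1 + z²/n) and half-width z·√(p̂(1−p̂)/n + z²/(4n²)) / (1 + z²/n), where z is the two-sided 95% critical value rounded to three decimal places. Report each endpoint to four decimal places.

(0.2117, 0.3064)

p̂ = 83/324 = 0.25617; z = 1.960, so z² = 3.841600.
Denominator 1 + z²/n = 1 + 3.841600/324 = 1.011857.
Center = (0.25617 + 0.005928)/1.011857 = 0.25903.
Radicand: p̂(1−p̂)/n + z²/(4n²) = 0.000588112 + 0.000009149 = 0.000597261.
Half-width = 1.960·√0.000597261/1.011857 = 0.04734.
So the interval runs from 0.2117 to 0.3064.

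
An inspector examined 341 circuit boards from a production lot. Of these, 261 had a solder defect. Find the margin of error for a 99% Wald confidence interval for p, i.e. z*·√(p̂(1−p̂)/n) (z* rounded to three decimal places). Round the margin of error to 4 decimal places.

Sample proportion p̂ = 261/341 = 0.76540.
SE(p̂) = √(0.76540·0.23460/341) = 0.022947.
For 99% confidence, z* = 2.576.
ME = 2.576·0.022947 = 0.0591.

ME = 0.0591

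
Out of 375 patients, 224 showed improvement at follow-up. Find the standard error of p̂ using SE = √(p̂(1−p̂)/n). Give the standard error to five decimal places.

SE = 0.02533

With x = 224 successes in n = 375, p̂ = 0.59733.
p̂(1−p̂) = 0.240527.
SE = √(0.240527/375) = 0.02533.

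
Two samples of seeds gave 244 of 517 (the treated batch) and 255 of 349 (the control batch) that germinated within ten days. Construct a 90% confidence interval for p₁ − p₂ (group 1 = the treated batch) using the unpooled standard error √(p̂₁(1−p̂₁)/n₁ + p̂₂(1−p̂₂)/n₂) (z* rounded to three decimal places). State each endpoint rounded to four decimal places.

p̂₁ = 244/517 = 0.47195, p̂₂ = 255/349 = 0.73066; p̂₁ − p̂₂ = -0.25871.
Unpooled SE = √(p̂₁(1−p̂₁)/n₁ + p̂₂(1−p̂₂)/n₂) = √(0.000482038 + 0.000563887) = 0.032341.
The 90% critical value is z* = 1.645. Margin = 1.645·0.032341 = 0.05320.
CI: -0.25871 ± 0.05320 = (-0.3119, -0.2055).

(-0.3119, -0.2055)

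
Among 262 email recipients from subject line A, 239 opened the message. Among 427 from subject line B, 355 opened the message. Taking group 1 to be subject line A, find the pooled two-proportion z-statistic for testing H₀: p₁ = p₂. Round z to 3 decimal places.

z = 2.987

p̂₁ = 239/262 = 0.91221, p̂₂ = 355/427 = 0.83138.
Pooling: p̂ = 594/689 = 0.86212.
Pooled SE = √[0.1188698·0.00615871] ≈ 0.027057.
z = 0.08083/0.027057 = 2.987.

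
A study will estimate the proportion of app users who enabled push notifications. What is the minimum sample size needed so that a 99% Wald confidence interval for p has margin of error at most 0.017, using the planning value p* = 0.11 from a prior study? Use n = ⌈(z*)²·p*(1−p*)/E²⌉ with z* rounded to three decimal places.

n = 2248

The 99% critical value is z* = 2.576.
p*(1−p*) = 0.11·0.89 = 0.0979.
(z*)²·p*(1−p*)/E² = 6.635776·0.0979/0.000289 = 2247.898.
Rounding up, n = 2248.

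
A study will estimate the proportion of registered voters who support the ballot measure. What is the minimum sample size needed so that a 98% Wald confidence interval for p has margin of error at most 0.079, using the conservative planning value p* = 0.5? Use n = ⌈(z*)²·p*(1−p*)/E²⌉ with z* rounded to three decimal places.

n = 217

For 98% confidence, z* = 2.326.
p*(1−p*) = 0.50·0.50 = 0.2500.
Required n before rounding: 5.410276 × 0.2500 / 0.079² = 216.723.
⌈216.723⌉ = 217.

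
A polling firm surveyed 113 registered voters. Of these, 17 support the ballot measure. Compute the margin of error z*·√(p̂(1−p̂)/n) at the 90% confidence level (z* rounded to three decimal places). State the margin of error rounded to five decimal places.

The sample proportion is 17/113 = 0.15044.
SE = √(p̂(1−p̂)/n) = √(0.127810/113) = 0.033631.
The 90% critical value is z* = 1.645.
Margin of error = z*·SE = 1.645 × 0.033631 = 0.05532.

ME = 0.05532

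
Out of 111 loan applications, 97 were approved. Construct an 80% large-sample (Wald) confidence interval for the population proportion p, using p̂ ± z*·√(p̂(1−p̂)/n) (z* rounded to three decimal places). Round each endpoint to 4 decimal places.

With x = 97 successes in n = 111, p̂ = 0.87387.
Standard error of p̂: √(0.110218/111) = √0.000992958 = 0.031511.
For 80% confidence, z* = 1.282.
Margin = 1.282·0.031511 = 0.04040.
Interval: 0.87387 ± 0.04040 → (0.8335, 0.9143).

(0.8335, 0.9143)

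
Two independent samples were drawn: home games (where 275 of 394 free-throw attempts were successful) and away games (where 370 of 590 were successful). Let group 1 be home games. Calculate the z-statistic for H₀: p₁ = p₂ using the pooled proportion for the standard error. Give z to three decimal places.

p̂₁ = 275/394 = 0.69797, p̂₂ = 370/590 = 0.62712.
Pooling: p̂ = 645/984 = 0.65549.
Pooled SE = √[0.2258235·0.00423299] ≈ 0.030918.
z = (p̂₁ − p̂₂)/SE = (0.69797 − 0.62712)/0.030918 = 0.07085/0.030918 = 2.292.

z = 2.292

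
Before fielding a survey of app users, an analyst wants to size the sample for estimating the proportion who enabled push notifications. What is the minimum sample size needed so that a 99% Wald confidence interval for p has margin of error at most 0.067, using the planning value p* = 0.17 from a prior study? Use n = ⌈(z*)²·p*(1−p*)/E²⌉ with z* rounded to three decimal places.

For 99% confidence, z* = 2.576.
p*(1−p*) = 0.17·0.83 = 0.1411.
Required n before rounding: 6.635776 × 0.1411 / 0.067² = 208.578.
⌈208.578⌉ = 209.

n = 209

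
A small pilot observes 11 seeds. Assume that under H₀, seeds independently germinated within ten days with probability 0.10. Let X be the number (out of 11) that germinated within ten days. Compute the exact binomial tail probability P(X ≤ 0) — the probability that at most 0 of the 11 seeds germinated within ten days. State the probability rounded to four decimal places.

X ~ Binomial(n=11, p=0.10).
P(X ≤ 0) = C(11,0)·0.10^0·0.90^11.
= 0.313811 = 0.3138.

P = 0.3138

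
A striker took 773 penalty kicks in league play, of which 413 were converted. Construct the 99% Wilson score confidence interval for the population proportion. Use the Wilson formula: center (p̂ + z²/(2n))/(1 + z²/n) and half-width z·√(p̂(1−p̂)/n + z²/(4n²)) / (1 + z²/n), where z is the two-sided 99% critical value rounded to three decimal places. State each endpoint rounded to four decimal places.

Here p̂ = 413/773 = 0.53428 and z = 2.576 (z² = 6.635776).
1 + z²/n = 1.008584.
Adjusted center: (0.53428 + z²/(2n))/1.008584 = 0.53399.
Radicand: p̂(1−p̂)/n + z²/(4n²) = 0.000321895 + 0.000002776 = 0.000324671.
Half-width = 2.576·√0.000324671/1.008584 = 0.04602.
CI: 0.53399 ± 0.04602 = (0.4880, 0.5800).

(0.4880, 0.5800)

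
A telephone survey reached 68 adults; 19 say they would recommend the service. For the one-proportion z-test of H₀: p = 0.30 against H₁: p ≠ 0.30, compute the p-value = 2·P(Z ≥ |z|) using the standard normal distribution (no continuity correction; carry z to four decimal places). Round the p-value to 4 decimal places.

p-value = 0.7110

The sample proportion is 19/68 = 0.27941.
SE₀ = √(0.30·0.70/68) = 0.055572.
z = (p̂ − p₀)/SE = (19/68 − 0.30)/0.055572 ≈ -0.3705.
From the standard normal, 2·P(Z ≥ |z|) = 0.7110.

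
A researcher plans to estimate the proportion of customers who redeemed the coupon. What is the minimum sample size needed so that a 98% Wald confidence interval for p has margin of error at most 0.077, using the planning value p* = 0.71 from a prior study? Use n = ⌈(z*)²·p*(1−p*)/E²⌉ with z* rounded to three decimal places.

n = 188

The 98% critical value is z* = 2.326.
p*(1−p*) = 0.71·0.29 = 0.2059.
Required n before rounding: 5.410276 × 0.2059 / 0.077² = 187.886.
⌈187.886⌉ = 188.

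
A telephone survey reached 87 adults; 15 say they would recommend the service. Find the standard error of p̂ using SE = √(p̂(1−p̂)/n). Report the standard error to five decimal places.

With x = 15 successes in n = 87, p̂ = 0.17241.
p̂(1−p̂) = 0.17241·0.82759 = 0.142685.
SE = √(0.142685/87) = √0.001640057 = 0.04050.

SE = 0.04050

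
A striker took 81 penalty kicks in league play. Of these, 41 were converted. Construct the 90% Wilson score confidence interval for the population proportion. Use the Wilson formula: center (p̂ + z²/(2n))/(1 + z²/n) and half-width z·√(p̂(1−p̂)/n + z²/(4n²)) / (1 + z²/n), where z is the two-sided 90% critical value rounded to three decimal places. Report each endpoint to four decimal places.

Here p̂ = 41/81 = 0.50617 and z = 1.645 (z² = 2.706025).
1 + z²/n = 1.033408.
Adjusted center: (0.50617 + z²/(2n))/1.033408 = 0.50597.
Radicand: p̂(1−p̂)/n + z²/(4n²) = 0.003085949 + 0.000103110 = 0.003189059.
Half-width = z·√(radicand)/denom = 1.645·0.056472/1.033408 = 0.08989.
Interval: 0.50597 ± 0.08989 → (0.4161, 0.5959).

(0.4161, 0.5959)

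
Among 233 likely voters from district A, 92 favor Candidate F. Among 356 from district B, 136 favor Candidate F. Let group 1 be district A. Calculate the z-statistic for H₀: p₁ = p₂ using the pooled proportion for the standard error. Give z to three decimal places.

z = 0.313

p̂₁ = 92/233 = 0.39485, p̂₂ = 136/356 = 0.38202.
Pooling: p̂ = 228/589 = 0.38710.
Pooled SE = √[0.2372529·0.00710083] ≈ 0.041045.
z = 0.01283/0.041045 = 0.313.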